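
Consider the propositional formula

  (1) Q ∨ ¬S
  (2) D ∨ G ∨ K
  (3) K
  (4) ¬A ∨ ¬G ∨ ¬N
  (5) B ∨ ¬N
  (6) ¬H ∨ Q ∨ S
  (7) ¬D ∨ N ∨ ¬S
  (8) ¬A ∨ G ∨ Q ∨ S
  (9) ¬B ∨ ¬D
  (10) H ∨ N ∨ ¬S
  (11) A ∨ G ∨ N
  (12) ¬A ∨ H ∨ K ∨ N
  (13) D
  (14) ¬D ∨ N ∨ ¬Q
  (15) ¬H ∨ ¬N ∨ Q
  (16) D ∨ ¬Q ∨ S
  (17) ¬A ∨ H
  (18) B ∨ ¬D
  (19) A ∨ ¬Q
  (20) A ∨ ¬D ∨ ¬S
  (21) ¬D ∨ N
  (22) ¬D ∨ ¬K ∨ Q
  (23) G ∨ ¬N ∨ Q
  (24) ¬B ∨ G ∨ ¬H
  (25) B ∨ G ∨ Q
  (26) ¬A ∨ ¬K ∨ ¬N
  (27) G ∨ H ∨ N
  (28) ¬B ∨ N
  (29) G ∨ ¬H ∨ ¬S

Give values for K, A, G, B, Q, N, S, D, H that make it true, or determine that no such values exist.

No satisfying assignment exists.

Case K = True:
  (D) forces D = True.
  (¬B ∨ ¬D) forces B = False.
  Clause (B ∨ ¬D) is falsified — contradiction.
Case K = False:
  Clause (K) is falsified — contradiction.
Both cases fail, so the formula is unsatisfiable.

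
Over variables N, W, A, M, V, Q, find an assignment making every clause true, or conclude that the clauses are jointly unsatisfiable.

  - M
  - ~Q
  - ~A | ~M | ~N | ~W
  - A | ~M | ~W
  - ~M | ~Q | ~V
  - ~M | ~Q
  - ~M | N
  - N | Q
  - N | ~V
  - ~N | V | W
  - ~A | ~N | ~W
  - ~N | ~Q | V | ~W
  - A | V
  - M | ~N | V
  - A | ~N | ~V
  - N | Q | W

N=T, W=F, A=T, M=T, V=T, Q=F

Unit clause (M) forces M = True.
Unit clause (~Q) forces Q = False.
In (~M | N) only N is left, so N = True.
Try W = True:
  (~A | ~M | ~N | ~W) forces A = False.
  clause (A | ~M | ~W) is falsified — backtrack.
So W = False.
  then (~N | V | W) forces V = True.
  then (A | ~N | ~V) forces A = True.
All clauses satisfied.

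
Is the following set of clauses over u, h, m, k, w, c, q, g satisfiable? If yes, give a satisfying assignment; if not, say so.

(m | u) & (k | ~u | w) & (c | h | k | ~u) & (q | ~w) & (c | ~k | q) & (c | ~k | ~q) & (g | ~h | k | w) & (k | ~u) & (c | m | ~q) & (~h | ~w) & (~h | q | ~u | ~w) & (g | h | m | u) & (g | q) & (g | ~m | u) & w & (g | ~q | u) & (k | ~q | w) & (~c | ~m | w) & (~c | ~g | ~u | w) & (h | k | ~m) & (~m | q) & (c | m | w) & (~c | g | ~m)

Unit clause (w) forces w = True.
In (q | ~w) only q is left, so q = True.
In (~h | ~w) only ~h is left, so h = False.
Set u = True.
  then (k | ~u) forces k = True.
  then (c | ~k | ~q) forces c = True.
Set m = False.
Set g = True.
All clauses satisfied.

u=T; h=F; m=F; k=T; w=T; c=T; q=T; g=T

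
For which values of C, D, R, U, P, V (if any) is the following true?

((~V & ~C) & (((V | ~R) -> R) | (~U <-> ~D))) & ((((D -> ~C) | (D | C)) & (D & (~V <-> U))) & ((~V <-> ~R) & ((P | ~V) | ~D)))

C = False, D = True, R = False, U = True, P = True, V = False

  (~V & ~C) & (((V | ~R) -> R) | (~U <-> ~D)) = True
    ~V & ~C = True
      ~V = True
      ~C = True
    ((V | ~R) -> R) | (~U <-> ~D) = True
      (V | ~R) -> R = False
        V | ~R = True
          ~R = True
      ~U <-> ~D = True
        ~U = False
        ~D = False
  (((D -> ~C) | (D | C)) & (D & (~V <-> U))) & ((~V <-> ~R) & ((P | ~V) | ~D)) = True
    ((D -> ~C) | (D | C)) & (D & (~V <-> U)) = True
      (D -> ~C) | (D | C) = True
        D -> ~C = True
          ~C = True
        D | C = True
      D & (~V <-> U) = True
        ~V <-> U = True
          ~V = True
    (~V <-> ~R) & ((P | ~V) | ~D) = True
      ~V <-> ~R = True
        ~V = True
        ~R = True
      (P | ~V) | ~D = True
        P | ~V = True
          ~V = True
        ~D = False
Both conjuncts True, so the formula holds.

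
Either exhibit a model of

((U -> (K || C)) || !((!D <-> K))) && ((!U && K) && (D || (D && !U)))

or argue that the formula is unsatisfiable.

U: False, K: True, D: True, C: True

  (U -> (K || C)) || !((!D <-> K)) = True
    U -> (K || C) = True
      K || C = True
    !((!D <-> K)) = True
      !D <-> K = False
        !D = False
  (!U && K) && (D || (D && !U)) = True
    !U && K = True
      !U = True
    D || (D && !U) = True
      D && !U = True
        !U = True
Both conjuncts True, so the formula holds.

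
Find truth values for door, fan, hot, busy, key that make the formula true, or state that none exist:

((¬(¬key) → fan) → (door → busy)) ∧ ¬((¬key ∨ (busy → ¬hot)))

door = False; fan = True; hot = True; busy = True; key = True

  (¬(¬key) → fan) → (door → busy) = True
    ¬(¬key) → fan = True
      ¬(¬key) = True
        ¬key = False
    door → busy = True
  ¬((¬key ∨ (busy → ¬hot))) = True
    ¬key ∨ (busy → ¬hot) = False
      ¬key = False
      busy → ¬hot = False
        ¬hot = False
Both conjuncts True, so the formula holds.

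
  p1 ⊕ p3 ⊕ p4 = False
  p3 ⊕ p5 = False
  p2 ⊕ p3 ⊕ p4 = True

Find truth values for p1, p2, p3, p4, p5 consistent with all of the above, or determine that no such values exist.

p1 = True; p2 = False; p3 = True; p4 = False; p5 = True

p1 ⊕ p3 ⊕ p4 = T ⊕ T ⊕ F = False ✓
p3 ⊕ p5 = T ⊕ T = False ✓
p2 ⊕ p3 ⊕ p4 = F ⊕ T ⊕ F = True ✓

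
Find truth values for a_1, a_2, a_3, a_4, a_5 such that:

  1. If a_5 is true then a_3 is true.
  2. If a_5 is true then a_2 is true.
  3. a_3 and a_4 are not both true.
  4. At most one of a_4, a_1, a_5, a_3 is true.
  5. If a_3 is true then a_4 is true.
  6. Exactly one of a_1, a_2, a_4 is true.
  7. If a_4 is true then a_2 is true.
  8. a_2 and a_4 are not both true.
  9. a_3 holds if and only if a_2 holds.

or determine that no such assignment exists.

a_1: True; a_2: False; a_3: False; a_4: False; a_5: False

  (1) a_5=F ⇒ a_3: vacuous ✓
  (2) a_5=F ⇒ a_2: vacuous ✓
  (3) a_3=F, a_4=F — not both ✓
  (4) {a_4, a_1, a_5, a_3}: 1 true — at most one ✓
  (5) a_3=F ⇒ a_4: vacuous ✓
  (6) {a_1, a_2, a_4}: 1 true — exactly one ✓
  (7) a_4=F ⇒ a_2: vacuous ✓
  (8) a_2=F, a_4=F — not both ✓
  (9) a_3=F, a_2=F — same ✓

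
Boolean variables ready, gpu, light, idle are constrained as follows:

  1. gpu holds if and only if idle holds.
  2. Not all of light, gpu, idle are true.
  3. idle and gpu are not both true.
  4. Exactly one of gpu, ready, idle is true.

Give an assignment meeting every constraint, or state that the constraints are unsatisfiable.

ready: True; gpu: False; light: True; idle: False

  (1) gpu=F, idle=F — same ✓
  (2) {light, gpu, idle}: 1/3 true — not all ✓
  (3) idle=F, gpu=F — not both ✓
  (4) {gpu, ready, idle}: 1 true — exactly one ✓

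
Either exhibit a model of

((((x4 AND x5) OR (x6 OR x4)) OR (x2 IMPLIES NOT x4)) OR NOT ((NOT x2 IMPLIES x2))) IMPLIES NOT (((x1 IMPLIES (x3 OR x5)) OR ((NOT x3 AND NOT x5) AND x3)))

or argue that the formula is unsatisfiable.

x1=T, x2=F, x3=F, x4=T, x5=F, x6=F

  ((((x4 AND x5) OR (x6 OR x4)) OR (x2 IMPLIES NOT x4)) OR NOT ((NOT x2 IMPLIES x2))) IMPLIES NOT (((x1 IMPLIES (x3 OR x5)) OR ((NOT x3 AND NOT x5) AND x3))) = True
    (((x4 AND x5) OR (x6 OR x4)) OR (x2 IMPLIES NOT x4)) OR NOT ((NOT x2 IMPLIES x2)) = True
      ((x4 AND x5) OR (x6 OR x4)) OR (x2 IMPLIES NOT x4) = True
        (x4 AND x5) OR (x6 OR x4) = True
          x4 AND x5 = False
          x6 OR x4 = True
        x2 IMPLIES NOT x4 = True
          NOT x4 = False
      NOT ((NOT x2 IMPLIES x2)) = True
        NOT x2 IMPLIES x2 = False
          NOT x2 = True
    NOT (((x1 IMPLIES (x3 OR x5)) OR ((NOT x3 AND NOT x5) AND x3))) = True
      (x1 IMPLIES (x3 OR x5)) OR ((NOT x3 AND NOT x5) AND x3) = False
        x1 IMPLIES (x3 OR x5) = False
          x3 OR x5 = False
        (NOT x3 AND NOT x5) AND x3 = False
          NOT x3 AND NOT x5 = True
            NOT x3 = True
            NOT x5 = True
The formula evaluates to True.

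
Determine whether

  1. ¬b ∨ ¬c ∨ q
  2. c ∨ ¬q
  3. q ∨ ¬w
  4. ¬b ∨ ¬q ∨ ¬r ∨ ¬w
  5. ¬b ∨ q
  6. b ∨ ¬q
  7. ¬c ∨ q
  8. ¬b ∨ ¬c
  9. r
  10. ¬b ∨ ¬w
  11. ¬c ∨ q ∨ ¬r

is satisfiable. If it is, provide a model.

Unit clause (r) forces r = True.
Set w = False.
Try q = True:
  (c ∨ ¬q) forces c = True.
  (b ∨ ¬q) forces b = True.
  clause (¬b ∨ ¬c) is falsified — backtrack.
So q = False.
  then (¬b ∨ q) forces b = False.
  then (¬c ∨ q) forces c = False.
All clauses satisfied.

w=F; q=F; c=F; r=T; b=F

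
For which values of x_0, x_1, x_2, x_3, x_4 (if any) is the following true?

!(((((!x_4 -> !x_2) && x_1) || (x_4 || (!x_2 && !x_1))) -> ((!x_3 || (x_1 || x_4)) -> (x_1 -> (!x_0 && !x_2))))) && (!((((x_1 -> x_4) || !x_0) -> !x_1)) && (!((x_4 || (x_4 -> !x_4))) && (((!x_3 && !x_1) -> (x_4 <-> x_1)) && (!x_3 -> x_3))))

The conjunct !((x_4 || (x_4 -> !x_4))) is unsatisfiable on its own:
  x_4=F: evaluates to False.
  x_4=T: evaluates to False.
So the whole conjunction is unsatisfiable.

Unsatisfiable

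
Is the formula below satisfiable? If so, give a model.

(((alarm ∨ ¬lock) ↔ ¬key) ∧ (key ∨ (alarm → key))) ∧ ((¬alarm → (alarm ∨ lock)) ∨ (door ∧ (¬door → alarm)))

door=T, key=T, lock=T, alarm=F

  ((alarm ∨ ¬lock) ↔ ¬key) ∧ (key ∨ (alarm → key)) = True
    (alarm ∨ ¬lock) ↔ ¬key = True
      alarm ∨ ¬lock = False
        ¬lock = False
      ¬key = False
    key ∨ (alarm → key) = True
      alarm → key = True
  (¬alarm → (alarm ∨ lock)) ∨ (door ∧ (¬door → alarm)) = True
    ¬alarm → (alarm ∨ lock) = True
      ¬alarm = True
      alarm ∨ lock = True
    door ∧ (¬door → alarm) = True
      ¬door → alarm = True
        ¬door = False
Both conjuncts True, so the formula holds.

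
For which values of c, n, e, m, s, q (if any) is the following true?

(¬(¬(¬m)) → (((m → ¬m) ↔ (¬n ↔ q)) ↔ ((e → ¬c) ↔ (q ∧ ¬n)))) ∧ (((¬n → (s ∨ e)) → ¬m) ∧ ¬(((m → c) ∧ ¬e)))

c: False, n: True, e: True, m: False, s: False, q: True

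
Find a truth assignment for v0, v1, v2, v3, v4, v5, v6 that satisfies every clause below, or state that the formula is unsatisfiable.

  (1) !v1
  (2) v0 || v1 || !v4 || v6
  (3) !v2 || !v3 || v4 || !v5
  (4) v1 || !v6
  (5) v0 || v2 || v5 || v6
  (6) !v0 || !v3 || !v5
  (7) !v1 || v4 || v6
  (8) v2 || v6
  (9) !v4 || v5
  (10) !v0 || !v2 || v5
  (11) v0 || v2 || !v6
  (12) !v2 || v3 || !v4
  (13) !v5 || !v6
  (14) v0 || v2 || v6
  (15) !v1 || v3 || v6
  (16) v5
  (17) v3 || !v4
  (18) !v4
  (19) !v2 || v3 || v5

v0 = False, v1 = False, v2 = True, v3 = False, v4 = False, v5 = True, v6 = False

Unit clause (!v1) forces v1 = False.
In (v1 || !v6) only !v6 is left, so v6 = False.
In (v2 || v6) only v2 is left, so v2 = True.
Unit clause (v5) forces v5 = True.
Unit clause (!v4) forces v4 = False.
In (!v2 || !v3 || v4 || !v5) only !v3 is left, so v3 = False.
Set v0 = False.
All clauses satisfied.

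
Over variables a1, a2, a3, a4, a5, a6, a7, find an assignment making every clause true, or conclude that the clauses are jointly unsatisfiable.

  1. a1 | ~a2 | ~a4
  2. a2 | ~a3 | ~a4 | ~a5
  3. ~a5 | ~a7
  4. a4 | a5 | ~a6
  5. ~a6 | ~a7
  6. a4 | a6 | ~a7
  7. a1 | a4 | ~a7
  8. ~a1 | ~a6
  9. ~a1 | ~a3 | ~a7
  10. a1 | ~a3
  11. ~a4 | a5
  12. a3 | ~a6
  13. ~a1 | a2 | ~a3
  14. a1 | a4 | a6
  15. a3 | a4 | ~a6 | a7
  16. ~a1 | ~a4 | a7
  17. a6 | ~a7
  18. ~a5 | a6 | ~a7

a1=T, a2=F, a3=F, a4=F, a5=T, a6=F, a7=F

Set a1 = True.
  then (~a1 | ~a6) forces a6 = False.
  then (a6 | ~a7) forces a7 = False.
  then (~a1 | ~a4 | a7) forces a4 = False.
Set a2 = False.
  then (~a1 | a2 | ~a3) forces a3 = False.
Set a5 = True.
All clauses satisfied.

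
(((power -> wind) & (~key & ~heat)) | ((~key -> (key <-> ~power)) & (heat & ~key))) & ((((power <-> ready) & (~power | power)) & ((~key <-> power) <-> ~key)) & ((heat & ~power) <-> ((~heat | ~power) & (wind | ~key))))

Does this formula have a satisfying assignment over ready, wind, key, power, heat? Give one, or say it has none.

ready=T, wind=F, key=F, power=T, heat=T

  ((power -> wind) & (~key & ~heat)) | ((~key -> (key <-> ~power)) & (heat & ~key)) = True
    (power -> wind) & (~key & ~heat) = False
      power -> wind = False
      ~key & ~heat = False
        ~key = True
        ~heat = False
    (~key -> (key <-> ~power)) & (heat & ~key) = True
      ~key -> (key <-> ~power) = True
        ~key = True
        key <-> ~power = True
          ~power = False
      heat & ~key = True
        ~key = True
  (((power <-> ready) & (~power | power)) & ((~key <-> power) <-> ~key)) & ((heat & ~power) <-> ((~heat | ~power) & (wind | ~key))) = True
    ((power <-> ready) & (~power | power)) & ((~key <-> power) <-> ~key) = True
      (power <-> ready) & (~power | power) = True
        power <-> ready = True
        ~power | power = True
          ~power = False
      (~key <-> power) <-> ~key = True
        ~key <-> power = True
          ~key = True
        ~key = True
    (heat & ~power) <-> ((~heat | ~power) & (wind | ~key)) = True
      heat & ~power = False
        ~power = False
      (~heat | ~power) & (wind | ~key) = False
        ~heat | ~power = False
          ~heat = False
          ~power = False
        wind | ~key = True
          ~key = True
Both conjuncts True, so the formula holds.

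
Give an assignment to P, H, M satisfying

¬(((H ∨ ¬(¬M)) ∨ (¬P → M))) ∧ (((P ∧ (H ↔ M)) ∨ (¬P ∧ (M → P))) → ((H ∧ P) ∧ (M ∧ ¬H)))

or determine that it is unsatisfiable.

Case P = True: the conjunct ¬(((H ∨ ¬(¬M)) ∨ (¬P → M))) becomes ¬(((H ∨ ¬(¬M)) ∨ True)) = False.
Case P = False: the formula simplifies to ¬(((H ∨ ¬(¬M)) ∨ M)) ∧ M.
  M = True: the conjunct ¬(((H ∨ ¬(¬M)) ∨ M)) becomes ¬((True ∨ True)) = False.
  M = False: the conjunct M is False.
Both cases fail — unsatisfiable.

Unsatisfiable — no assignment works.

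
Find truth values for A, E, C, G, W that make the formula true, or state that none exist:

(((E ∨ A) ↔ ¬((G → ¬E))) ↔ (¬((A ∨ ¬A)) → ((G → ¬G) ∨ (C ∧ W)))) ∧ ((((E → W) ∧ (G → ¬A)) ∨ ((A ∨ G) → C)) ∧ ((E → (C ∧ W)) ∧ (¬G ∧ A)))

Case G = True: the conjunct ¬G is False.
Case G = False: the formula simplifies to ¬((E ∨ A)) ∧ (((E → W) ∨ (A → C)) ∧ ((E → (C ∧ W)) ∧ A)).
  A = True: the conjunct ¬((E ∨ A)) becomes ¬((E ∨ True)) = False.
  A = False: the conjunct A is False.
Both cases fail — unsatisfiable.

The formula is unsatisfiable.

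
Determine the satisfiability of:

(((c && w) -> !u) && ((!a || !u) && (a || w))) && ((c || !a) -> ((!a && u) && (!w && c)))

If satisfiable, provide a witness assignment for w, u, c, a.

w = True, u = False, c = False, a = True

  ((c && w) -> !u) && ((!a || !u) && (a || w)) = True
    (c && w) -> !u = True
      c && w = False
      !u = True
    (!a || !u) && (a || w) = True
      !a || !u = True
        !a = False
        !u = True
      a || w = True
  (c || !a) -> ((!a && u) && (!w && c)) = True
    c || !a = False
      !a = False
    (!a && u) && (!w && c) = False
      !a && u = False
        !a = False
      !w && c = False
        !w = False
Both conjuncts True, so the formula holds.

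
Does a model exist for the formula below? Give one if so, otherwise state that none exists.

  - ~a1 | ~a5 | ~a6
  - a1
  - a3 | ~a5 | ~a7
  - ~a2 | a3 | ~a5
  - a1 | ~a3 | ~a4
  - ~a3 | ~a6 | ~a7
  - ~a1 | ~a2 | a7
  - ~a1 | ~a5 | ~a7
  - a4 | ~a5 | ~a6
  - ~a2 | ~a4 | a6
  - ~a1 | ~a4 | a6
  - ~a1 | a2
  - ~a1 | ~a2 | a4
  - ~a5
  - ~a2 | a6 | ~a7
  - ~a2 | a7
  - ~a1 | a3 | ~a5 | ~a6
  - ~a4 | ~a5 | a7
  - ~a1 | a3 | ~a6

UNSATISFIABLE

Case a1 = True:
  (~a1 | a2) forces a2 = True.
  (~a1 | ~a2 | a7) forces a7 = True.
  (~a1 | ~a5 | ~a7) forces a5 = False.
  (~a1 | ~a2 | a4) forces a4 = True.
  (~a2 | ~a4 | a6) forces a6 = True.
  (~a3 | ~a6 | ~a7) forces a3 = False.
  Clause (~a1 | a3 | ~a6) is falsified — contradiction.
Case a1 = False:
  Clause (a1) is falsified — contradiction.
Both cases fail, so the formula is unsatisfiable.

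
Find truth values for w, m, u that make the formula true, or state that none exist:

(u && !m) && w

w = True; m = False; u = True

  u && !m = True
    !m = True
Both conjuncts True, so the formula holds.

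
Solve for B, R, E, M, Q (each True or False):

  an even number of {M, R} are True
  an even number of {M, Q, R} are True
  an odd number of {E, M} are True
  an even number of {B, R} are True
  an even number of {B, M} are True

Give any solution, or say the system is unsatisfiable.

B = True, R = True, E = False, M = True, Q = False

{M, R}: 2 true → even ✓
{M, Q, R}: 2 true → even ✓
{E, M}: 1 true → odd ✓
{B, R}: 2 true → even ✓
{B, M}: 2 true → even ✓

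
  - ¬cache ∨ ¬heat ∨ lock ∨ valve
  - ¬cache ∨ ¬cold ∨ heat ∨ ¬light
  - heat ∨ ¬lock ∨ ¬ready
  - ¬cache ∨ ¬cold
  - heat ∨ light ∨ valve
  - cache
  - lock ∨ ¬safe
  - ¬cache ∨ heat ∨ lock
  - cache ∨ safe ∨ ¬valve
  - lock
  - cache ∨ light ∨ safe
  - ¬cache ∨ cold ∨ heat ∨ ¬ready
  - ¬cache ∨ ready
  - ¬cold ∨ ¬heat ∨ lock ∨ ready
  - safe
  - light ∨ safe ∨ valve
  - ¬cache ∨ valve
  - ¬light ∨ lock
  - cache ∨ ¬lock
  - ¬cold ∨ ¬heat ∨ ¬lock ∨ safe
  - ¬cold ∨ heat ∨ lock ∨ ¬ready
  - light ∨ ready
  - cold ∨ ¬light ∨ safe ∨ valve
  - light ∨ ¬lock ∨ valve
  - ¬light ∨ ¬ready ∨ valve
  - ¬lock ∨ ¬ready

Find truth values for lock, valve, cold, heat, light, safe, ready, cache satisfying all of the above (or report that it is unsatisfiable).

Case lock = True:
  (cache) forces cache = True.
  (¬cache ∨ ¬cold) forces cold = False.
  (¬cache ∨ ready) forces ready = True.
  Clause (¬lock ∨ ¬ready) is falsified — contradiction.
Case lock = False:
  Clause (lock) is falsified — contradiction.
Both cases fail, so the formula is unsatisfiable.

No satisfying assignment exists.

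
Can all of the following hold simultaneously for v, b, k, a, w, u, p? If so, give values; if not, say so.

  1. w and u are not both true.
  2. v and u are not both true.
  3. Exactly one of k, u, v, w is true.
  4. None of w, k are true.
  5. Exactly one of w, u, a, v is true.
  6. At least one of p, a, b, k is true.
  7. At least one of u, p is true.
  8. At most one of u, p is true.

v = True, b = False, k = False, a = False, w = False, u = False, p = True

  (1) w=F, u=F — not both ✓
  (2) v=T, u=F — not both ✓
  (3) {k, u, v, w}: 1 true — exactly one ✓
  (4) {w, k}: 0 true — none ✓
  (5) {w, u, a, v}: 1 true — exactly one ✓
  (6) {p, a, b, k}: 1 true — at least one ✓
  (7) {u, p}: 1 true — at least one ✓
  (8) {u, p}: 1 true — at most one ✓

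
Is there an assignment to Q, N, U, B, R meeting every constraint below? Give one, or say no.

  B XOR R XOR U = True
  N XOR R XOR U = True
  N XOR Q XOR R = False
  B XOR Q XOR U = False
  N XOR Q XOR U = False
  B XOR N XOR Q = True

Q = True, N = True, U = False, B = True, R = False

B XOR R XOR U = T XOR F XOR F = True ✓
N XOR R XOR U = T XOR F XOR F = True ✓
N XOR Q XOR R = T XOR T XOR F = False ✓
B XOR Q XOR U = T XOR T XOR F = False ✓
N XOR Q XOR U = T XOR T XOR F = False ✓
B XOR N XOR Q = T XOR T XOR T = True ✓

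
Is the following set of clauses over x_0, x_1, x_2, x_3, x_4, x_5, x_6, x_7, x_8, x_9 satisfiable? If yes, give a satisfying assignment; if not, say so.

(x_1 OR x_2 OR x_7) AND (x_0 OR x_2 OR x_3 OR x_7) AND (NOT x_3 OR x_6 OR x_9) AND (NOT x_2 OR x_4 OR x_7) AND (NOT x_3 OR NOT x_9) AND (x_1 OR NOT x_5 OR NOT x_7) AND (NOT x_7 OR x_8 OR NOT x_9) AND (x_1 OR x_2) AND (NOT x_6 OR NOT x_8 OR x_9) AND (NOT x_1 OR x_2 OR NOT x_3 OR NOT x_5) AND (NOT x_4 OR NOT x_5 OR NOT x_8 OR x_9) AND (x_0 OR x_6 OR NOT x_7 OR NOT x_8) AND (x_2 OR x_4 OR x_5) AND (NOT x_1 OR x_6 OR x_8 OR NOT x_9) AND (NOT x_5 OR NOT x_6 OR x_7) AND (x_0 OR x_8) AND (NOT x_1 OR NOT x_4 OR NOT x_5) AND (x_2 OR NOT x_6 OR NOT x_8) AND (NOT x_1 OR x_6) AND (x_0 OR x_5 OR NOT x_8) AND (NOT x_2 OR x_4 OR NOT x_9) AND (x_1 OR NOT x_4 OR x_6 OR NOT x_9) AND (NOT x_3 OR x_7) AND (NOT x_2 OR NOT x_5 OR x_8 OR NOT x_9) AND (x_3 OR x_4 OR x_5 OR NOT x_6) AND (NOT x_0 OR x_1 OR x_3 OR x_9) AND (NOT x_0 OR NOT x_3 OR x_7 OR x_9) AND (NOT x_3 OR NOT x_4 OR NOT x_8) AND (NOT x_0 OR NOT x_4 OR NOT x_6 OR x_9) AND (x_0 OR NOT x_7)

Set x_0 = True.
Set x_1 = True.
  then (NOT x_1 OR x_6) forces x_6 = True.
Set x_2 = False.
  then (x_2 OR NOT x_6 OR NOT x_8) forces x_8 = False.
Try x_3 = True:
  (NOT x_3 OR NOT x_9) forces x_9 = False.
  (NOT x_1 OR x_2 OR NOT x_3 OR NOT x_5) forces x_5 = False.
  (x_2 OR x_4 OR x_5) forces x_4 = True.
  clause (NOT x_0 OR NOT x_4 OR NOT x_6 OR x_9) is falsified — backtrack.
So x_3 = False.
Set x_4 = True.
  then (NOT x_1 OR NOT x_4 OR NOT x_5) forces x_5 = False.
  then (NOT x_0 OR NOT x_4 OR NOT x_6 OR x_9) forces x_9 = True.
  then (NOT x_7 OR x_8 OR NOT x_9) forces x_7 = False.
All clauses satisfied.

x_0 = True, x_1 = True, x_2 = False, x_3 = False, x_4 = True, x_5 = False, x_6 = True, x_7 = False, x_8 = False, x_9 = True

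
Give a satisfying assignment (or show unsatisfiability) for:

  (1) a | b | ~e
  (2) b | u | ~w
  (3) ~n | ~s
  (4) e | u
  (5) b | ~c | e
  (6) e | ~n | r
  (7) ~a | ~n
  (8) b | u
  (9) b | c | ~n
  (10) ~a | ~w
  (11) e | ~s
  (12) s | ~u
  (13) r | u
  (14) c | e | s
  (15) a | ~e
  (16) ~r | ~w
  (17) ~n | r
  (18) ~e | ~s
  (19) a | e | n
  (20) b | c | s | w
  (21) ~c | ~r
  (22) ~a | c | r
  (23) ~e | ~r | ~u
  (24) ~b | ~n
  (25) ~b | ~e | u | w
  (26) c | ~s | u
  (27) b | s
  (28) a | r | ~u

Case e = True:
  (a | ~e) forces a = True.
  (~a | ~n) forces n = False.
  (~a | ~w) forces w = False.
  (~e | ~s) forces s = False.
  (s | ~u) forces u = False.
  (b | u) forces b = True.
  Clause (~b | ~e | u | w) is falsified — contradiction.
Case e = False:
  (e | u) forces u = True.
  (e | ~s) forces s = False.
  Clause (s | ~u) is falsified — contradiction.
Both cases fail, so the formula is unsatisfiable.

No satisfying assignment exists.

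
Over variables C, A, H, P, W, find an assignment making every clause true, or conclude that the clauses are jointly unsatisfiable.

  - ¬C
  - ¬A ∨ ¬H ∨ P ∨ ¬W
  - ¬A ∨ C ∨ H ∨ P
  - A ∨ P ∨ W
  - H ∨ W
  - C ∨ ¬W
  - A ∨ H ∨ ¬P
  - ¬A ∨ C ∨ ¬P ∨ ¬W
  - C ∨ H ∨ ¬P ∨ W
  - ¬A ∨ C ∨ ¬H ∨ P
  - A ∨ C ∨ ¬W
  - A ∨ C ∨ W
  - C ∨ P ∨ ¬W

Unit clause (¬C) forces C = False.
In (C ∨ ¬W) only ¬W is left, so W = False.
In (A ∨ C ∨ W) only A is left, so A = True.
In (H ∨ W) only H is left, so H = True.
In (¬A ∨ C ∨ ¬H ∨ P) only P is left, so P = True.
All clauses satisfied.

C=F, A=T, H=T, P=T, W=F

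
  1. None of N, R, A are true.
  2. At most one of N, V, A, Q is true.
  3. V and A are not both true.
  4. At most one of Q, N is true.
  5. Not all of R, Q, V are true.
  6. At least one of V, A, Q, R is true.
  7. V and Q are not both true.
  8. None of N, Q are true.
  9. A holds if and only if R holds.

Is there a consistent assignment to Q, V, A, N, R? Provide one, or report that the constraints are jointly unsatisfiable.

Q=F; V=T; A=F; N=F; R=F

  (1) {N, R, A}: 0 true — none ✓
  (2) {N, V, A, Q}: 1 true — at most one ✓
  (3) V=T, A=F — not both ✓
  (4) {Q, N}: 0 true — at most one ✓
  (5) {R, Q, V}: 1/3 true — not all ✓
  (6) {V, A, Q, R}: 1 true — at least one ✓
  (7) V=T, Q=F — not both ✓
  (8) {N, Q}: 0 true — none ✓
  (9) A=F, R=F — same ✓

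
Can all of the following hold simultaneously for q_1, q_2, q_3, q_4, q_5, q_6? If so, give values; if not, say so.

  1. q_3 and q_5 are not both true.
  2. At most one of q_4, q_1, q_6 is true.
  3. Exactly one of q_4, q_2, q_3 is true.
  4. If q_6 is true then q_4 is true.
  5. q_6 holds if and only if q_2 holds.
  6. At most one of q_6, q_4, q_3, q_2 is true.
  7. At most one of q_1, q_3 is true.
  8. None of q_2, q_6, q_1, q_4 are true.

q_1: False; q_2: False; q_3: True; q_4: False; q_5: False; q_6: False

  (1) q_3=T, q_5=F — not both ✓
  (2) {q_4, q_1, q_6}: 0 true — at most one ✓
  (3) {q_4, q_2, q_3}: 1 true — exactly one ✓
  (4) q_6=F ⇒ q_4: vacuous ✓
  (5) q_6=F, q_2=F — same ✓
  (6) {q_6, q_4, q_3, q_2}: 1 true — at most one ✓
  (7) {q_1, q_3}: 1 true — at most one ✓
  (8) {q_2, q_6, q_1, q_4}: 0 true — none ✓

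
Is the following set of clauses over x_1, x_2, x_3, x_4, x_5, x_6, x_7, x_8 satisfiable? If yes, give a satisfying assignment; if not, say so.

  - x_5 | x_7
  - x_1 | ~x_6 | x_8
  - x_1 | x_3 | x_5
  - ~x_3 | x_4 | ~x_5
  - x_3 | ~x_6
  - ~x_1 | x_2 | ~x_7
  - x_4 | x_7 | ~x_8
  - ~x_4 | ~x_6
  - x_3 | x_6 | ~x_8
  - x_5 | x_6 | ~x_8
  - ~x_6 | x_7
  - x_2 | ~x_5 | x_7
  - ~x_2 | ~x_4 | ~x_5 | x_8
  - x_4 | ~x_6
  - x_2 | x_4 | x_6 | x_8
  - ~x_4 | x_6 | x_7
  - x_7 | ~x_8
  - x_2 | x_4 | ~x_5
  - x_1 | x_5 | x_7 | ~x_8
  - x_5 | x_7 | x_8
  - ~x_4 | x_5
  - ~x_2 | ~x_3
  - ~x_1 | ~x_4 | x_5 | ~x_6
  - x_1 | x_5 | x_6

x_1=F, x_2=T, x_3=F, x_4=F, x_5=T, x_6=F, x_7=F, x_8=F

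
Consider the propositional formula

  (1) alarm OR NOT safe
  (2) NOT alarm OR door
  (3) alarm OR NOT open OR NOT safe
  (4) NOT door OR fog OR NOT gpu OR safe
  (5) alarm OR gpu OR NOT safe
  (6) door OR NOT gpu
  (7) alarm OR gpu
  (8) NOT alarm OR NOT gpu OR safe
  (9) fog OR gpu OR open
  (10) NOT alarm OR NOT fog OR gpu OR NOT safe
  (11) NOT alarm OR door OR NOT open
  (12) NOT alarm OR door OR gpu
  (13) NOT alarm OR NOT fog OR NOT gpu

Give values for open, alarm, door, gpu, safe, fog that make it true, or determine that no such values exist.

open: False; alarm: True; door: True; gpu: True; safe: True; fog: False

Set open = False.
Set alarm = True.
  then (NOT alarm OR door) forces door = True.
Set gpu = True.
  then (NOT alarm OR NOT gpu OR safe) forces safe = True.
  then (NOT alarm OR NOT fog OR NOT gpu) forces fog = False.
All clauses satisfied.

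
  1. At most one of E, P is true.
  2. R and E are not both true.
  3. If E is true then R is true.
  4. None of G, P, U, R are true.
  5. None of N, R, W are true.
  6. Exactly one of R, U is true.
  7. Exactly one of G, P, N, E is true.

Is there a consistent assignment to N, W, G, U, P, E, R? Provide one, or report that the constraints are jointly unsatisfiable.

Unsatisfiable — no assignment works.

Case G = True:
  Constraint (4) is violated (G=T) — contradiction.
Case G = False:
  (4) forces P = False.
  (4) forces U = False.
  (4) forces R = False.
  Constraint (6) is violated (R=F, U=F) — contradiction.
Both cases fail — unsatisfiable.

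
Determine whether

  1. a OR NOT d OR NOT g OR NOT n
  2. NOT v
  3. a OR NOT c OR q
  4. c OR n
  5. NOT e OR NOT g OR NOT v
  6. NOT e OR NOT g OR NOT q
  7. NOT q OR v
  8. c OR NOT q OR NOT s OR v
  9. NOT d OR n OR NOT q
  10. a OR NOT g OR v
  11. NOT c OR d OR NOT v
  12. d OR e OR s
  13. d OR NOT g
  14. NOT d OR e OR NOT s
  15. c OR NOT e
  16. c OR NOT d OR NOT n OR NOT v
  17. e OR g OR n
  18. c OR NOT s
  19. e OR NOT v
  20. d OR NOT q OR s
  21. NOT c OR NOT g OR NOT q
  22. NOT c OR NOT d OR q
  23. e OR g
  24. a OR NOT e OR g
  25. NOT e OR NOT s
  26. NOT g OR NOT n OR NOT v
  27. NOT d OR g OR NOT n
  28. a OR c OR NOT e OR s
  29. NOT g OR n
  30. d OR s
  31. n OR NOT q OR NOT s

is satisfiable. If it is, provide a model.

q: False, c: False, e: False, a: True, s: False, n: True, d: True, v: False, g: True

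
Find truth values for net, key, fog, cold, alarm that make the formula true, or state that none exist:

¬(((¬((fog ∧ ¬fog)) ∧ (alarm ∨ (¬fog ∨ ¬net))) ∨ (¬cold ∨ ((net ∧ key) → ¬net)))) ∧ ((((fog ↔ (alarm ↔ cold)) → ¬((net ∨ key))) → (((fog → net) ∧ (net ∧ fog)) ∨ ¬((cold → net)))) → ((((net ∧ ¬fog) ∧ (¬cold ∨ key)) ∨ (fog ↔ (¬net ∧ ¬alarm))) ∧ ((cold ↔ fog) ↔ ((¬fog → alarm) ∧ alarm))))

UNSATISFIABLE

Case fog = True: the formula simplifies to ¬(((alarm ∨ ¬net) ∨ (¬cold ∨ ((net ∧ key) → ¬net)))) ∧ ((((alarm ↔ cold) → ¬((net ∨ key))) → ((net ∧ net) ∨ ¬((cold → net)))) → ((¬net ∧ ¬alarm) ∧ (cold ↔ alarm))).
  net = True: the conjunct (((alarm ↔ cold) → ¬((net ∨ key))) → ((net ∧ net) ∨ ¬((cold → net)))) → ((¬net ∧ ¬alarm) ∧ (cold ↔ alarm)) becomes (¬((alarm ↔ cold)) → True) → (False ∧ (cold ↔ alarm)) = False.
  net = False: the conjunct ¬(((alarm ∨ ¬net) ∨ (¬cold ∨ ((net ∧ key) → ¬net)))) becomes ¬((True ∨ True)) = False.
Case fog = False: the conjunct ¬(((¬((fog ∧ ¬fog)) ∧ (alarm ∨ (¬fog ∨ ¬net))) ∨ (¬cold ∨ ((net ∧ key) → ¬net)))) becomes ¬((True ∨ (¬cold ∨ ((net ∧ key) → ¬net)))) = False.
Both cases fail — unsatisfiable.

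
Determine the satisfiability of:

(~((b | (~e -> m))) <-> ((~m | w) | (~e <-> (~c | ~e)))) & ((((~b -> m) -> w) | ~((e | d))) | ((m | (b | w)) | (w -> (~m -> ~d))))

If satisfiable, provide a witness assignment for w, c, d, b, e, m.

w = True; c = False; d = False; b = False; e = False; m = False

  ~((b | (~e -> m))) <-> ((~m | w) | (~e <-> (~c | ~e))) = True
    ~((b | (~e -> m))) = True
      b | (~e -> m) = False
        ~e -> m = False
          ~e = True
    (~m | w) | (~e <-> (~c | ~e)) = True
      ~m | w = True
        ~m = True
      ~e <-> (~c | ~e) = True
        ~e = True
        ~c | ~e = True
          ~c = True
          ~e = True
  (((~b -> m) -> w) | ~((e | d))) | ((m | (b | w)) | (w -> (~m -> ~d))) = True
    ((~b -> m) -> w) | ~((e | d)) = True
      (~b -> m) -> w = True
        ~b -> m = False
          ~b = True
      ~((e | d)) = True
        e | d = False
    (m | (b | w)) | (w -> (~m -> ~d)) = True
      m | (b | w) = True
        b | w = True
      w -> (~m -> ~d) = True
        ~m -> ~d = True
          ~m = True
          ~d = True
Both conjuncts True, so the formula holds.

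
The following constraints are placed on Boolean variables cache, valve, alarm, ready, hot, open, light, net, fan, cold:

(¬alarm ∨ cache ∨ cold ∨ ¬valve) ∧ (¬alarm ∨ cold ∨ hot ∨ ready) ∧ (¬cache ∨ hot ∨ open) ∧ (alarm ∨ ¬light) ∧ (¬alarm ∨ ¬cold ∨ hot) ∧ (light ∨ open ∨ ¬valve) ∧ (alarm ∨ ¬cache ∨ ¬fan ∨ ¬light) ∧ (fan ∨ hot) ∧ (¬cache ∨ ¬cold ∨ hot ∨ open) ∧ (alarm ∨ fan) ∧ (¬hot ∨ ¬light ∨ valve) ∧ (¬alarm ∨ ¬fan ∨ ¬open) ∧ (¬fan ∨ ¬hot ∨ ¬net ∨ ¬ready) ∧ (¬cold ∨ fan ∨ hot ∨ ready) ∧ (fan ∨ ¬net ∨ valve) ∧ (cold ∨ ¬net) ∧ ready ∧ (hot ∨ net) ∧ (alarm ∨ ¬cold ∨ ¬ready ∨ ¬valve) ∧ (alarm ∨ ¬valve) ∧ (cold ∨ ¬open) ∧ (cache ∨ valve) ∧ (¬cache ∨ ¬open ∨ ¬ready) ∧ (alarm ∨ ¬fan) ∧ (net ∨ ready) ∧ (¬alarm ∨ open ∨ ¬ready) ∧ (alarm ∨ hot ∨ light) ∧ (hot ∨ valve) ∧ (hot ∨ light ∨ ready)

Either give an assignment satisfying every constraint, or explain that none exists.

cache = False; valve = True; alarm = True; ready = True; hot = True; open = True; light = True; net = False; fan = False; cold = True

Unit clause (ready) forces ready = True.
Set cache = False.
  then (cache ∨ valve) forces valve = True.
  then (alarm ∨ ¬valve) forces alarm = True.
  then (¬alarm ∨ open ∨ ¬ready) forces open = True.
  then (¬alarm ∨ cache ∨ cold ∨ ¬valve) forces cold = True.
  then (¬alarm ∨ ¬cold ∨ hot) forces hot = True.
  then (¬alarm ∨ ¬fan ∨ ¬open) forces fan = False.
Set light = True.
Set net = False.
All clauses satisfied.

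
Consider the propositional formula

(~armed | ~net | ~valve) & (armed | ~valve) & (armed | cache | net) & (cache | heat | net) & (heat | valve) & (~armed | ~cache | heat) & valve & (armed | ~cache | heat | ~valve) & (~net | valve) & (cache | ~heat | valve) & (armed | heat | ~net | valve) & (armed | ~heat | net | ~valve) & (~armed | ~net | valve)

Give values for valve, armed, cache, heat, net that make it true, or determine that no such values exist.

Unit clause (valve) forces valve = True.
In (armed | ~valve) only armed is left, so armed = True.
In (~armed | ~net | ~valve) only ~net is left, so net = False.
Set cache = True.
  then (~armed | ~cache | heat) forces heat = True.
All clauses satisfied.

valve = True, armed = True, cache = True, heat = True, net = False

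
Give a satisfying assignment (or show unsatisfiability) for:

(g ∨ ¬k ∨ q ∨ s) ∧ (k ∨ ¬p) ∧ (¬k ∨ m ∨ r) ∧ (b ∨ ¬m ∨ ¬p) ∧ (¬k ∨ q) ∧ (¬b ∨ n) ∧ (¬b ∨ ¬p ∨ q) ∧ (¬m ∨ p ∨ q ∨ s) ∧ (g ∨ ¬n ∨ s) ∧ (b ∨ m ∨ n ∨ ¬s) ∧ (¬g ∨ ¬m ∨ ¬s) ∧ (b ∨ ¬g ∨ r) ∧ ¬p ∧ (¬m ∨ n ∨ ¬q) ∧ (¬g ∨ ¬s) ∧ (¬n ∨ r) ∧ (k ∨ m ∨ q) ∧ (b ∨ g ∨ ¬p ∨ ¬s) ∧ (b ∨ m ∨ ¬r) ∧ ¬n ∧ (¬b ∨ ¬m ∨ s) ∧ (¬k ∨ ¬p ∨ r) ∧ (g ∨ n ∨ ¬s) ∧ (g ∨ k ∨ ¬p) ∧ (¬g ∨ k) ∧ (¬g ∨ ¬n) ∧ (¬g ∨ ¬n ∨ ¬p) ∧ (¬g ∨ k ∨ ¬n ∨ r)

Unit clause (¬p) forces p = False.
Unit clause (¬n) forces n = False.
In (¬b ∨ n) only ¬b is left, so b = False.
Try q = False:
  (¬k ∨ q) forces k = False.
  (k ∨ m ∨ q) forces m = True.
  (¬m ∨ p ∨ q ∨ s) forces s = True.
  (¬g ∨ ¬m ∨ ¬s) forces g = False.
  clause (g ∨ n ∨ ¬s) is falsified — backtrack.
So q = True.
  then (¬m ∨ n ∨ ¬q) forces m = False.
  then (b ∨ m ∨ ¬r) forces r = False.
  then (¬k ∨ m ∨ r) forces k = False.
  then (b ∨ m ∨ n ∨ ¬s) forces s = False.
  then (b ∨ ¬g ∨ r) forces g = False.
All clauses satisfied.

q=T; s=F; b=F; g=F; n=F; r=F; k=F; p=F; m=F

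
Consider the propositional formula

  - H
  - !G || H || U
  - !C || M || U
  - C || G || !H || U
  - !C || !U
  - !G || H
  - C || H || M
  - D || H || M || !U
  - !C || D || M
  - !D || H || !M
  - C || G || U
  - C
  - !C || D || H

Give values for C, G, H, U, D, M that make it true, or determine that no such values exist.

C: True, G: True, H: True, U: False, D: True, M: True

Unit clause (H) forces H = True.
Unit clause (C) forces C = True.
In (!C || !U) only !U is left, so U = False.
In (!C || M || U) only M is left, so M = True.
Set G = True.
Set D = True.
All clauses satisfied.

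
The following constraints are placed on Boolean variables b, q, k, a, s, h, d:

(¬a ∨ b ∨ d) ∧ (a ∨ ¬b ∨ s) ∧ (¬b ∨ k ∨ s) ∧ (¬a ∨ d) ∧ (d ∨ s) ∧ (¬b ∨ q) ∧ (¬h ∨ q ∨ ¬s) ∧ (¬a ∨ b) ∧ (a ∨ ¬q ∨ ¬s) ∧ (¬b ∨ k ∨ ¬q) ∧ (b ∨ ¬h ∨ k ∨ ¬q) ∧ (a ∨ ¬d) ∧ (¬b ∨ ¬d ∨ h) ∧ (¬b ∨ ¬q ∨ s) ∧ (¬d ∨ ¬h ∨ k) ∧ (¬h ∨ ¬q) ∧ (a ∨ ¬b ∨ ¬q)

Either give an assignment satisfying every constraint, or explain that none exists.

Set b = False.
  then (¬a ∨ b) forces a = False.
  then (a ∨ ¬d) forces d = False.
  then (d ∨ s) forces s = True.
  then (a ∨ ¬q ∨ ¬s) forces q = False.
  then (¬h ∨ q ∨ ¬s) forces h = False.
Set k = True.
All clauses satisfied.

b=F, q=F, k=T, a=F, s=T, h=F, d=F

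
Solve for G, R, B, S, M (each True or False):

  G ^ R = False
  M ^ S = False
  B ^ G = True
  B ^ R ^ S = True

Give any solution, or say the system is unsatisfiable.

G = False; R = False; B = True; S = False; M = False

G ^ R = F ^ F = False ✓
M ^ S = F ^ F = False ✓
B ^ G = T ^ F = True ✓
B ^ R ^ S = T ^ F ^ F = True ✓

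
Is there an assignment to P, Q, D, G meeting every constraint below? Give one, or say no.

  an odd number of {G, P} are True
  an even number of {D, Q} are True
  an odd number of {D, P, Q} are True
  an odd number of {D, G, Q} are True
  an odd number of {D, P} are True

Adding constraints 1, 3, 4 mod 2: every variable appears an even number of times on the left, so the left side is 0.
But the right sides sum to 1 (mod 2). 0 ≠ 1 — the system is inconsistent.

UNSATISFIABLE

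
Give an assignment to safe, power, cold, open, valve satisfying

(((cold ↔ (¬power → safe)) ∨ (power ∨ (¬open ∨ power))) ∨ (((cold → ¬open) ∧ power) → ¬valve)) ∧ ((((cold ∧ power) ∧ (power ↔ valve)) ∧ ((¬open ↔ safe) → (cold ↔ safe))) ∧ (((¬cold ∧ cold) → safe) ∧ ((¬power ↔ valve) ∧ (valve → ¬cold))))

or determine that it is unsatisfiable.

No satisfying assignment exists.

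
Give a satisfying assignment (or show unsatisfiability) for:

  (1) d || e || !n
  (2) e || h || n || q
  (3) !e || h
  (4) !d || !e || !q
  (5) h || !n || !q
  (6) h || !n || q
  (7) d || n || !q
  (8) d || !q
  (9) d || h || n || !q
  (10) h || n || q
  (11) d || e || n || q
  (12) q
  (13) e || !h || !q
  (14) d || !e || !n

q = True, n = False, e = False, d = True, h = False

Unit clause (q) forces q = True.
In (d || !q) only d is left, so d = True.
In (!d || !e || !q) only !e is left, so e = False.
In (e || !h || !q) only !h is left, so h = False.
In (h || !n || !q) only !n is left, so n = False.
All clauses satisfied.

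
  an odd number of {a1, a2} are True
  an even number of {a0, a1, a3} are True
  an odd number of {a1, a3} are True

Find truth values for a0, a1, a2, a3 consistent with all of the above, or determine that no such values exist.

a0=T, a1=T, a2=F, a3=F

{a1, a2}: 1 true → odd ✓
{a0, a1, a3}: 2 true → even ✓
{a1, a3}: 1 true → odd ✓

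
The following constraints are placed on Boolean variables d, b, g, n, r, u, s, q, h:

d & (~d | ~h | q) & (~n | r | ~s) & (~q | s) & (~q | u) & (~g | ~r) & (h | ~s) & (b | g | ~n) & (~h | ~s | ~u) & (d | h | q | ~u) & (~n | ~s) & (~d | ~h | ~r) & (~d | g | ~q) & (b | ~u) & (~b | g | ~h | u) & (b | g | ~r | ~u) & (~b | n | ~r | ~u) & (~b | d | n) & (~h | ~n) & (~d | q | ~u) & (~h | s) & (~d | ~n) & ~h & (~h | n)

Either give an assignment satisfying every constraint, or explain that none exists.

Unit clause (d) forces d = True.
In (~d | ~n) only ~n is left, so n = False.
Unit clause (~h) forces h = False.
In (h | ~s) only ~s is left, so s = False.
In (~q | s) only ~q is left, so q = False.
In (~d | q | ~u) only ~u is left, so u = False.
Set b = False.
Set g = False.
Set r = False.
All clauses satisfied.

d: True, b: False, g: False, n: False, r: False, u: False, s: False, q: False, h: False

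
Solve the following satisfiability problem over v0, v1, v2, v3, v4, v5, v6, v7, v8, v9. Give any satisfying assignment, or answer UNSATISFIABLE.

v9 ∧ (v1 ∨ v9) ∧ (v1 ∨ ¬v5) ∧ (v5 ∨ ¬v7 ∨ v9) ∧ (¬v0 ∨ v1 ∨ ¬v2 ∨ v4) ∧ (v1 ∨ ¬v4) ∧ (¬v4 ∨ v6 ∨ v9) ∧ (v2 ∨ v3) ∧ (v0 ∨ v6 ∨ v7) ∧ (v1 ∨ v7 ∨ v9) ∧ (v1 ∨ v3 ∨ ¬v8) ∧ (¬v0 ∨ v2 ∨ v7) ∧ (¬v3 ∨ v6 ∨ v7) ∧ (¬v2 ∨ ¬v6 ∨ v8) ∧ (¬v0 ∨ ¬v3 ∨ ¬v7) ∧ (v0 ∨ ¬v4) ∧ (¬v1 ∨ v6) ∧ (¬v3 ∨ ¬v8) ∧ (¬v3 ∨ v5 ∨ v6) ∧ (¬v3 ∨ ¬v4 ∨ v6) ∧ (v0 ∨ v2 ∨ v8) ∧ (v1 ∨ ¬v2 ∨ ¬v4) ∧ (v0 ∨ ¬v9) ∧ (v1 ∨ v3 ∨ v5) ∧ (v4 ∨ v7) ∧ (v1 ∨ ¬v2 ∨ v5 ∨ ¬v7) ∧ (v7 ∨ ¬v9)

Unit clause (v9) forces v9 = True.
In (v0 ∨ ¬v9) only v0 is left, so v0 = True.
In (v7 ∨ ¬v9) only v7 is left, so v7 = True.
In (¬v0 ∨ ¬v3 ∨ ¬v7) only ¬v3 is left, so v3 = False.
In (v2 ∨ v3) only v2 is left, so v2 = True.
Set v1 = True.
  then (¬v1 ∨ v6) forces v6 = True.
  then (¬v2 ∨ ¬v6 ∨ v8) forces v8 = True.
Set v4 = False.
Set v5 = True.
All clauses satisfied.

v0 = True, v1 = True, v2 = True, v3 = False, v4 = False, v5 = True, v6 = True, v7 = True, v8 = True, v9 = True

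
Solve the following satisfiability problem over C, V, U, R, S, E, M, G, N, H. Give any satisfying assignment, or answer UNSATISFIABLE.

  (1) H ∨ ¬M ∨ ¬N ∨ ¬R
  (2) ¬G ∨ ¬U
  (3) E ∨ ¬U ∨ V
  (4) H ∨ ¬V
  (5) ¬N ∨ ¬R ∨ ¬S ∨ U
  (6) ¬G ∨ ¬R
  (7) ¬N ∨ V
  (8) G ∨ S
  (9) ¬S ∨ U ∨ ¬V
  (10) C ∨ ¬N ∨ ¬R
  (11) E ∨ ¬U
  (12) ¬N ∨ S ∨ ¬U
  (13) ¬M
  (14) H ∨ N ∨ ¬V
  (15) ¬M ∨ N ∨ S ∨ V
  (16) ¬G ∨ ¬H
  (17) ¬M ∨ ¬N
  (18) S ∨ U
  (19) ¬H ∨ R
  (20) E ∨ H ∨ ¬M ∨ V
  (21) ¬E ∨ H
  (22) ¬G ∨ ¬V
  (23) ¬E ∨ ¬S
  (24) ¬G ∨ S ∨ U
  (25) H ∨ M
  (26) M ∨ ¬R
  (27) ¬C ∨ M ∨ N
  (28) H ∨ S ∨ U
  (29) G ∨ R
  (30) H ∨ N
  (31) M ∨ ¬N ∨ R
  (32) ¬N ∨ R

Case M = True:
  Clause (¬M) is falsified — contradiction.
Case M = False:
  (H ∨ M) forces H = True.
  (¬G ∨ ¬H) forces G = False.
  (G ∨ S) forces S = True.
  (¬H ∨ R) forces R = True.
  Clause (M ∨ ¬R) is falsified — contradiction.
Both cases fail, so the formula is unsatisfiable.

UNSATISFIABLE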